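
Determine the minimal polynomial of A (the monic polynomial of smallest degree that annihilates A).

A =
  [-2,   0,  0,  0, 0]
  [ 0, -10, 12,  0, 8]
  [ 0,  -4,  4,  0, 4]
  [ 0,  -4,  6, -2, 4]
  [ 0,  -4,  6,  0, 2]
x^2 + 2*x

The characteristic polynomial is χ_A(x) = x*(x + 2)^4, so the eigenvalues are known. The minimal polynomial is
  m_A(x) = Π_λ (x − λ)^{k_λ}
where k_λ is the size of the *largest* Jordan block for λ (equivalently, the smallest k with (A − λI)^k v = 0 for every generalised eigenvector v of λ).

  λ = -2: largest Jordan block has size 1, contributing (x + 2)
  λ = 0: largest Jordan block has size 1, contributing (x − 0)

So m_A(x) = x*(x + 2) = x^2 + 2*x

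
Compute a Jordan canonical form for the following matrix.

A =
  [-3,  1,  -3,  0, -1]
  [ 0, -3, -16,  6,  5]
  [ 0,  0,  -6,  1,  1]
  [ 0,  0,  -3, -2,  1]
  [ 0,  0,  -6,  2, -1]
J_3(-3) ⊕ J_2(-3)

The characteristic polynomial is
  det(x·I − A) = x^5 + 15*x^4 + 90*x^3 + 270*x^2 + 405*x + 243 = (x + 3)^5

Eigenvalues and multiplicities (the geometric multiplicity of λ is n − rank(A − λI), which equals the number of Jordan blocks for λ):
  λ = -3: algebraic multiplicity = 5, geometric multiplicity = 2

Determining the block sizes for each eigenvalue:
  λ = -3: with am = 5 and gm = 2, the partition is not yet determined (e.g. several partitions of 5 into 2 parts exist). Let N = A − (-3)·I. Computing rank(N^1) = 3, rank(N^2) = 1, rank(N^3) = 0; the number of blocks of size ≥ j is rank(N^{j−1}) − rank(N^j), giving [2, 2, 1]. So we have 1 block(s) of size 3, 1 block(s) of size 2 → block sizes [3, 2]

Assembling the blocks gives a Jordan form
J =
  [-3,  1,  0,  0,  0]
  [ 0, -3,  1,  0,  0]
  [ 0,  0, -3,  0,  0]
  [ 0,  0,  0, -3,  1]
  [ 0,  0,  0,  0, -3]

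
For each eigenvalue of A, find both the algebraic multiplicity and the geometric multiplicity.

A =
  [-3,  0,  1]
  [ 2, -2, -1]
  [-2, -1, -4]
λ = -3: alg = 3, geom = 1

Step 1 — factor the characteristic polynomial to read off the algebraic multiplicities:
  χ_A(x) = (x + 3)^3

Step 2 — compute geometric multiplicities via the rank-nullity identity g(λ) = n − rank(A − λI):
  rank(A − (-3)·I) = 2, so dim ker(A − (-3)·I) = n − 2 = 1

Summary:
  λ = -3: algebraic multiplicity = 3, geometric multiplicity = 1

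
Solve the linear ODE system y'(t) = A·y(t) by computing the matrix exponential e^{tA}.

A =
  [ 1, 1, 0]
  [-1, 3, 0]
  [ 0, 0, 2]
e^{tA} =
  [-t*exp(2*t) + exp(2*t), t*exp(2*t), 0]
  [-t*exp(2*t), t*exp(2*t) + exp(2*t), 0]
  [0, 0, exp(2*t)]

Strategy: write A = P · J · P⁻¹ where J is a Jordan canonical form, so e^{tA} = P · e^{tJ} · P⁻¹, and e^{tJ} can be computed block-by-block.

A has Jordan form
J =
  [2, 1, 0]
  [0, 2, 0]
  [0, 0, 2]
(up to reordering of blocks).

Per-block formulas:
  For a 1×1 block at λ = 2: exp(t · [2]) = [e^(2t)].
  For a 2×2 Jordan block J_2(2): exp(t · J_2(2)) = e^(2t)·(I + t·N), where N is the 2×2 nilpotent shift.

After assembling e^{tJ} and conjugating by P, we get:

e^{tA} =
  [-t*exp(2*t) + exp(2*t), t*exp(2*t), 0]
  [-t*exp(2*t), t*exp(2*t) + exp(2*t), 0]
  [0, 0, exp(2*t)]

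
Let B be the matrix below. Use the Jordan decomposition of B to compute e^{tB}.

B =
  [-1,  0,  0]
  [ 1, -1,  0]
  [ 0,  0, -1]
e^{tB} =
  [exp(-t), 0, 0]
  [t*exp(-t), exp(-t), 0]
  [0, 0, exp(-t)]

Strategy: write B = P · J · P⁻¹ where J is a Jordan canonical form, so e^{tB} = P · e^{tJ} · P⁻¹, and e^{tJ} can be computed block-by-block.

B has Jordan form
J =
  [-1,  1,  0]
  [ 0, -1,  0]
  [ 0,  0, -1]
(up to reordering of blocks).

Per-block formulas:
  For a 1×1 block at λ = -1: exp(t · [-1]) = [e^(-1t)].
  For a 2×2 Jordan block J_2(-1): exp(t · J_2(-1)) = e^(-1t)·(I + t·N), where N is the 2×2 nilpotent shift.

After assembling e^{tJ} and conjugating by P, we get:

e^{tB} =
  [exp(-t), 0, 0]
  [t*exp(-t), exp(-t), 0]
  [0, 0, exp(-t)]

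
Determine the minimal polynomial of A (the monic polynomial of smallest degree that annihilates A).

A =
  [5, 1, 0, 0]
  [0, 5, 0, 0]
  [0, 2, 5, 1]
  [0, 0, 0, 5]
x^2 - 10*x + 25

The characteristic polynomial is χ_A(x) = (x - 5)^4, so the eigenvalues are known. The minimal polynomial is
  m_A(x) = Π_λ (x − λ)^{k_λ}
where k_λ is the size of the *largest* Jordan block for λ (equivalently, the smallest k with (A − λI)^k v = 0 for every generalised eigenvector v of λ).

  λ = 5: largest Jordan block has size 2, contributing (x − 5)^2

So m_A(x) = (x - 5)^2 = x^2 - 10*x + 25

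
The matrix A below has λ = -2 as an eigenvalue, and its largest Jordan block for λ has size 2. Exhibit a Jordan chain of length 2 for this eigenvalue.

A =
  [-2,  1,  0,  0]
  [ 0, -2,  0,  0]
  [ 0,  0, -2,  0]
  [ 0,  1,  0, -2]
A Jordan chain for λ = -2 of length 2:
v_1 = (1, 0, 0, 1)ᵀ
v_2 = (0, 1, 0, 0)ᵀ

Let N = A − (-2)·I. We want v_2 with N^2 v_2 = 0 but N^1 v_2 ≠ 0; then v_{j-1} := N · v_j for j = 2, …, 2.

Pick v_2 = (0, 1, 0, 0)ᵀ.
Then v_1 = N · v_2 = (1, 0, 0, 1)ᵀ.

Sanity check: (A − (-2)·I) v_1 = (0, 0, 0, 0)ᵀ = 0. ✓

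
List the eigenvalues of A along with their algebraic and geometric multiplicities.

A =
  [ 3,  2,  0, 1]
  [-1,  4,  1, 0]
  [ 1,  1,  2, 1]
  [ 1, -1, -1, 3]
λ = 3: alg = 4, geom = 2

Step 1 — factor the characteristic polynomial to read off the algebraic multiplicities:
  χ_A(x) = (x - 3)^4

Step 2 — compute geometric multiplicities via the rank-nullity identity g(λ) = n − rank(A − λI):
  rank(A − (3)·I) = 2, so dim ker(A − (3)·I) = n − 2 = 2

Summary:
  λ = 3: algebraic multiplicity = 4, geometric multiplicity = 2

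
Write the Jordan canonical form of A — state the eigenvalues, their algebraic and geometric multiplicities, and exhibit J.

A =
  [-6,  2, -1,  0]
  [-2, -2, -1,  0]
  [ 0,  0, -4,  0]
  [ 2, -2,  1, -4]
J_2(-4) ⊕ J_1(-4) ⊕ J_1(-4)

The characteristic polynomial is
  det(x·I − A) = x^4 + 16*x^3 + 96*x^2 + 256*x + 256 = (x + 4)^4

Eigenvalues and multiplicities (the geometric multiplicity of λ is n − rank(A − λI), which equals the number of Jordan blocks for λ):
  λ = -4: algebraic multiplicity = 4, geometric multiplicity = 3

Determining the block sizes for each eigenvalue:
  λ = -4: 3 blocks summing to 4 forces exactly one block of size 2 and the rest size 1 → block sizes [2, 1, 1]

Assembling the blocks gives a Jordan form
J =
  [-4,  1,  0,  0]
  [ 0, -4,  0,  0]
  [ 0,  0, -4,  0]
  [ 0,  0,  0, -4]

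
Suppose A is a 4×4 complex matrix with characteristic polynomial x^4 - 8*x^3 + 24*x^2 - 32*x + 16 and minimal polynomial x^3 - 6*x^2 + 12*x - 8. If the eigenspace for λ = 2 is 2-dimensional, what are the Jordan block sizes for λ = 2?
Block sizes for λ = 2: [3, 1]

Step 1 — from the characteristic polynomial, algebraic multiplicity of λ = 2 is 4. From dim ker(A − (2)·I) = 2, there are exactly 2 Jordan blocks for λ = 2.
Step 2 — from the minimal polynomial, the factor (x − 2)^3 tells us the largest block for λ = 2 has size 3.
Step 3 — with total size 4, 2 blocks, and largest block 3, the block sizes (in nonincreasing order) are [3, 1].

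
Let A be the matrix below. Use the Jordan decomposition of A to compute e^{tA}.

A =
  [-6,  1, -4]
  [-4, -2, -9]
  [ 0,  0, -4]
e^{tA} =
  [-2*t*exp(-4*t) + exp(-4*t), t*exp(-4*t), -t^2*exp(-4*t)/2 - 4*t*exp(-4*t)]
  [-4*t*exp(-4*t), 2*t*exp(-4*t) + exp(-4*t), -t^2*exp(-4*t) - 9*t*exp(-4*t)]
  [0, 0, exp(-4*t)]

Strategy: write A = P · J · P⁻¹ where J is a Jordan canonical form, so e^{tA} = P · e^{tJ} · P⁻¹, and e^{tJ} can be computed block-by-block.

A has Jordan form
J =
  [-4,  1,  0]
  [ 0, -4,  1]
  [ 0,  0, -4]
(up to reordering of blocks).

Per-block formulas:
  For a 3×3 Jordan block J_3(-4): exp(t · J_3(-4)) = e^(-4t)·(I + t·N + (t^2/2)·N^2), where N is the 3×3 nilpotent shift.

After assembling e^{tJ} and conjugating by P, we get:

e^{tA} =
  [-2*t*exp(-4*t) + exp(-4*t), t*exp(-4*t), -t^2*exp(-4*t)/2 - 4*t*exp(-4*t)]
  [-4*t*exp(-4*t), 2*t*exp(-4*t) + exp(-4*t), -t^2*exp(-4*t) - 9*t*exp(-4*t)]
  [0, 0, exp(-4*t)]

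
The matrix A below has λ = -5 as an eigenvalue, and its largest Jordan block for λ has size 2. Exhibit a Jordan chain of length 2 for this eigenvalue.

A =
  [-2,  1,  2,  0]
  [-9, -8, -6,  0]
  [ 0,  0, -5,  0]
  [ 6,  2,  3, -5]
A Jordan chain for λ = -5 of length 2:
v_1 = (3, -9, 0, 6)ᵀ
v_2 = (1, 0, 0, 0)ᵀ

Let N = A − (-5)·I. We want v_2 with N^2 v_2 = 0 but N^1 v_2 ≠ 0; then v_{j-1} := N · v_j for j = 2, …, 2.

Pick v_2 = (1, 0, 0, 0)ᵀ.
Then v_1 = N · v_2 = (3, -9, 0, 6)ᵀ.

Sanity check: (A − (-5)·I) v_1 = (0, 0, 0, 0)ᵀ = 0. ✓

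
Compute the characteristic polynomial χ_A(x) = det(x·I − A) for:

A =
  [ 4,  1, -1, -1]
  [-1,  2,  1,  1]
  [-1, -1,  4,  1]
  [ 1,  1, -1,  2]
x^4 - 12*x^3 + 54*x^2 - 108*x + 81

Expanding det(x·I − A) (e.g. by cofactor expansion or by noting that A is similar to its Jordan form J, which has the same characteristic polynomial as A) gives
  χ_A(x) = x^4 - 12*x^3 + 54*x^2 - 108*x + 81
which factors as (x - 3)^4. The eigenvalues (with algebraic multiplicities) are λ = 3 with multiplicity 4.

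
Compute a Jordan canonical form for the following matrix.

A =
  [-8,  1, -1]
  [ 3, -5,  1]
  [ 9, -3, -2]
J_3(-5)

The characteristic polynomial is
  det(x·I − A) = x^3 + 15*x^2 + 75*x + 125 = (x + 5)^3

Eigenvalues and multiplicities (the geometric multiplicity of λ is n − rank(A − λI), which equals the number of Jordan blocks for λ):
  λ = -5: algebraic multiplicity = 3, geometric multiplicity = 1

Determining the block sizes for each eigenvalue:
  λ = -5: one block (gm = 1), so the single block has size am = 3 → block sizes [3]

Assembling the blocks gives a Jordan form
J =
  [-5,  1,  0]
  [ 0, -5,  1]
  [ 0,  0, -5]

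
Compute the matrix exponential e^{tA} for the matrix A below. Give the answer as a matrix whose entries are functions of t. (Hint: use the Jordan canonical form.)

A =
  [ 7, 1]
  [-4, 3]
e^{tA} =
  [2*t*exp(5*t) + exp(5*t), t*exp(5*t)]
  [-4*t*exp(5*t), -2*t*exp(5*t) + exp(5*t)]

Strategy: write A = P · J · P⁻¹ where J is a Jordan canonical form, so e^{tA} = P · e^{tJ} · P⁻¹, and e^{tJ} can be computed block-by-block.

A has Jordan form
J =
  [5, 1]
  [0, 5]
(up to reordering of blocks).

Per-block formulas:
  For a 2×2 Jordan block J_2(5): exp(t · J_2(5)) = e^(5t)·(I + t·N), where N is the 2×2 nilpotent shift.

After assembling e^{tJ} and conjugating by P, we get:

e^{tA} =
  [2*t*exp(5*t) + exp(5*t), t*exp(5*t)]
  [-4*t*exp(5*t), -2*t*exp(5*t) + exp(5*t)]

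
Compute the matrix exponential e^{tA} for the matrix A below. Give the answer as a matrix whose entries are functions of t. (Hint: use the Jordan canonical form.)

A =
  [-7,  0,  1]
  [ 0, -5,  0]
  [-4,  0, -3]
e^{tA} =
  [-2*t*exp(-5*t) + exp(-5*t), 0, t*exp(-5*t)]
  [0, exp(-5*t), 0]
  [-4*t*exp(-5*t), 0, 2*t*exp(-5*t) + exp(-5*t)]

Strategy: write A = P · J · P⁻¹ where J is a Jordan canonical form, so e^{tA} = P · e^{tJ} · P⁻¹, and e^{tJ} can be computed block-by-block.

A has Jordan form
J =
  [-5,  1,  0]
  [ 0, -5,  0]
  [ 0,  0, -5]
(up to reordering of blocks).

Per-block formulas:
  For a 1×1 block at λ = -5: exp(t · [-5]) = [e^(-5t)].
  For a 2×2 Jordan block J_2(-5): exp(t · J_2(-5)) = e^(-5t)·(I + t·N), where N is the 2×2 nilpotent shift.

After assembling e^{tJ} and conjugating by P, we get:

e^{tA} =
  [-2*t*exp(-5*t) + exp(-5*t), 0, t*exp(-5*t)]
  [0, exp(-5*t), 0]
  [-4*t*exp(-5*t), 0, 2*t*exp(-5*t) + exp(-5*t)]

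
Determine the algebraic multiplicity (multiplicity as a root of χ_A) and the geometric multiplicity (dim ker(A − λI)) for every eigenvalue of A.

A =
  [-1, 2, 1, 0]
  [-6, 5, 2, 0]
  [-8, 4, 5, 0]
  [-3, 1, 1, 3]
λ = 3: alg = 4, geom = 2

Step 1 — factor the characteristic polynomial to read off the algebraic multiplicities:
  χ_A(x) = (x - 3)^4

Step 2 — compute geometric multiplicities via the rank-nullity identity g(λ) = n − rank(A − λI):
  rank(A − (3)·I) = 2, so dim ker(A − (3)·I) = n − 2 = 2

Summary:
  λ = 3: algebraic multiplicity = 4, geometric multiplicity = 2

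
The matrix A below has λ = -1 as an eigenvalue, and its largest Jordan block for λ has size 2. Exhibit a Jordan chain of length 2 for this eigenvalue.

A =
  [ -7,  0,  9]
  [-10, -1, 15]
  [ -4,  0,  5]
A Jordan chain for λ = -1 of length 2:
v_1 = (-6, -10, -4)ᵀ
v_2 = (1, 0, 0)ᵀ

Let N = A − (-1)·I. We want v_2 with N^2 v_2 = 0 but N^1 v_2 ≠ 0; then v_{j-1} := N · v_j for j = 2, …, 2.

Pick v_2 = (1, 0, 0)ᵀ.
Then v_1 = N · v_2 = (-6, -10, -4)ᵀ.

Sanity check: (A − (-1)·I) v_1 = (0, 0, 0)ᵀ = 0. ✓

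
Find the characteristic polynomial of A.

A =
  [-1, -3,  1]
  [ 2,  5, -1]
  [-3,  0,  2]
x^3 - 6*x^2 + 12*x - 8

Expanding det(x·I − A) (e.g. by cofactor expansion or by noting that A is similar to its Jordan form J, which has the same characteristic polynomial as A) gives
  χ_A(x) = x^3 - 6*x^2 + 12*x - 8
which factors as (x - 2)^3. The eigenvalues (with algebraic multiplicities) are λ = 2 with multiplicity 3.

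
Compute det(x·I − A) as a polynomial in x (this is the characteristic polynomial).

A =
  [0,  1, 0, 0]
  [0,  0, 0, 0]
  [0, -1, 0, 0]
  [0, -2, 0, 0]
x^4

Expanding det(x·I − A) (e.g. by cofactor expansion or by noting that A is similar to its Jordan form J, which has the same characteristic polynomial as A) gives
  χ_A(x) = x^4
which factors as x^4. The eigenvalues (with algebraic multiplicities) are λ = 0 with multiplicity 4.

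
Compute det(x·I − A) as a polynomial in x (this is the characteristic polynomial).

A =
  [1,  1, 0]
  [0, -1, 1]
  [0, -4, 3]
x^3 - 3*x^2 + 3*x - 1

Expanding det(x·I − A) (e.g. by cofactor expansion or by noting that A is similar to its Jordan form J, which has the same characteristic polynomial as A) gives
  χ_A(x) = x^3 - 3*x^2 + 3*x - 1
which factors as (x - 1)^3. The eigenvalues (with algebraic multiplicities) are λ = 1 with multiplicity 3.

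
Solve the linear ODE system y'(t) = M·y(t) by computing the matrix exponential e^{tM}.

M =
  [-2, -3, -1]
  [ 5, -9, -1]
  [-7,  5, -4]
e^{tM} =
  [t^2*exp(-5*t)/2 + 3*t*exp(-5*t) + exp(-5*t), -t^2*exp(-5*t) - 3*t*exp(-5*t), -t^2*exp(-5*t)/2 - t*exp(-5*t)]
  [t^2*exp(-5*t) + 5*t*exp(-5*t), -2*t^2*exp(-5*t) - 4*t*exp(-5*t) + exp(-5*t), -t^2*exp(-5*t) - t*exp(-5*t)]
  [-3*t^2*exp(-5*t)/2 - 7*t*exp(-5*t), 3*t^2*exp(-5*t) + 5*t*exp(-5*t), 3*t^2*exp(-5*t)/2 + t*exp(-5*t) + exp(-5*t)]

Strategy: write M = P · J · P⁻¹ where J is a Jordan canonical form, so e^{tM} = P · e^{tJ} · P⁻¹, and e^{tJ} can be computed block-by-block.

M has Jordan form
J =
  [-5,  1,  0]
  [ 0, -5,  1]
  [ 0,  0, -5]
(up to reordering of blocks).

Per-block formulas:
  For a 3×3 Jordan block J_3(-5): exp(t · J_3(-5)) = e^(-5t)·(I + t·N + (t^2/2)·N^2), where N is the 3×3 nilpotent shift.

After assembling e^{tJ} and conjugating by P, we get:

e^{tM} =
  [t^2*exp(-5*t)/2 + 3*t*exp(-5*t) + exp(-5*t), -t^2*exp(-5*t) - 3*t*exp(-5*t), -t^2*exp(-5*t)/2 - t*exp(-5*t)]
  [t^2*exp(-5*t) + 5*t*exp(-5*t), -2*t^2*exp(-5*t) - 4*t*exp(-5*t) + exp(-5*t), -t^2*exp(-5*t) - t*exp(-5*t)]
  [-3*t^2*exp(-5*t)/2 - 7*t*exp(-5*t), 3*t^2*exp(-5*t) + 5*t*exp(-5*t), 3*t^2*exp(-5*t)/2 + t*exp(-5*t) + exp(-5*t)]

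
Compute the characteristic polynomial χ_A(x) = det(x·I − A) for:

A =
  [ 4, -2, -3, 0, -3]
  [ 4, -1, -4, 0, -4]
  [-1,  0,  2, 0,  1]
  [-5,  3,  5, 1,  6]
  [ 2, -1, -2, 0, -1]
x^5 - 5*x^4 + 10*x^3 - 10*x^2 + 5*x - 1

Expanding det(x·I − A) (e.g. by cofactor expansion or by noting that A is similar to its Jordan form J, which has the same characteristic polynomial as A) gives
  χ_A(x) = x^5 - 5*x^4 + 10*x^3 - 10*x^2 + 5*x - 1
which factors as (x - 1)^5. The eigenvalues (with algebraic multiplicities) are λ = 1 with multiplicity 5.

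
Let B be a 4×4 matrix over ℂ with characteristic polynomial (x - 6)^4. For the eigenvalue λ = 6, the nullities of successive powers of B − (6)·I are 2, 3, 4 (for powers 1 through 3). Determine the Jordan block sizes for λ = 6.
Block sizes for λ = 6: [3, 1]

From the dimensions of kernels of powers, the number of Jordan blocks of size at least j is d_j − d_{j−1} where d_j = dim ker(N^j) (with d_0 = 0). Computing the differences gives [2, 1, 1].
The number of blocks of size exactly k is (#blocks of size ≥ k) − (#blocks of size ≥ k + 1), so the partition is: 1 block(s) of size 1, 1 block(s) of size 3.
In nonincreasing order the block sizes are [3, 1].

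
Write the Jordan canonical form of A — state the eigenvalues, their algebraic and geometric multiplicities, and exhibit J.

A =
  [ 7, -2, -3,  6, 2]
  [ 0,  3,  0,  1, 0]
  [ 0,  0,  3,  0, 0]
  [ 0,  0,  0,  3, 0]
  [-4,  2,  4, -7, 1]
J_2(3) ⊕ J_2(3) ⊕ J_1(5)

The characteristic polynomial is
  det(x·I − A) = x^5 - 17*x^4 + 114*x^3 - 378*x^2 + 621*x - 405 = (x - 5)*(x - 3)^4

Eigenvalues and multiplicities (the geometric multiplicity of λ is n − rank(A − λI), which equals the number of Jordan blocks for λ):
  λ = 3: algebraic multiplicity = 4, geometric multiplicity = 2
  λ = 5: algebraic multiplicity = 1, geometric multiplicity = 1

Determining the block sizes for each eigenvalue:
  λ = 3: with am = 4 and gm = 2, the partition is not yet determined (e.g. several partitions of 4 into 2 parts exist). Let N = A − (3)·I. Computing rank(N^1) = 3, rank(N^2) = 1; the number of blocks of size ≥ j is rank(N^{j−1}) − rank(N^j), giving [2, 2]. So we have 2 block(s) of size 2 → block sizes [2, 2]
  λ = 5: one block (gm = 1), so the single block has size am = 1 → block sizes [1]

Assembling the blocks gives a Jordan form
J =
  [3, 1, 0, 0, 0]
  [0, 3, 0, 0, 0]
  [0, 0, 3, 1, 0]
  [0, 0, 0, 3, 0]
  [0, 0, 0, 0, 5]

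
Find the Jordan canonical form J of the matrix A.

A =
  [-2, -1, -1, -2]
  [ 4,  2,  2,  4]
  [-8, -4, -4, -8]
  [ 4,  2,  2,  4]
J_2(0) ⊕ J_1(0) ⊕ J_1(0)

The characteristic polynomial is
  det(x·I − A) = x^4

Eigenvalues and multiplicities (the geometric multiplicity of λ is n − rank(A − λI), which equals the number of Jordan blocks for λ):
  λ = 0: algebraic multiplicity = 4, geometric multiplicity = 3

Determining the block sizes for each eigenvalue:
  λ = 0: 3 blocks summing to 4 forces exactly one block of size 2 and the rest size 1 → block sizes [2, 1, 1]

Assembling the blocks gives a Jordan form
J =
  [0, 1, 0, 0]
  [0, 0, 0, 0]
  [0, 0, 0, 0]
  [0, 0, 0, 0]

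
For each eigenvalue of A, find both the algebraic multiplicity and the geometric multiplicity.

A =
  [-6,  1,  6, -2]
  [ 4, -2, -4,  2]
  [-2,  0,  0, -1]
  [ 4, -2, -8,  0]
λ = -2: alg = 4, geom = 2

Step 1 — factor the characteristic polynomial to read off the algebraic multiplicities:
  χ_A(x) = (x + 2)^4

Step 2 — compute geometric multiplicities via the rank-nullity identity g(λ) = n − rank(A − λI):
  rank(A − (-2)·I) = 2, so dim ker(A − (-2)·I) = n − 2 = 2

Summary:
  λ = -2: algebraic multiplicity = 4, geometric multiplicity = 2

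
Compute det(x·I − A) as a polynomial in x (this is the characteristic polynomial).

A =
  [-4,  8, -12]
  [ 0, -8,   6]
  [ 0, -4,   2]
x^3 + 10*x^2 + 32*x + 32

Expanding det(x·I − A) (e.g. by cofactor expansion or by noting that A is similar to its Jordan form J, which has the same characteristic polynomial as A) gives
  χ_A(x) = x^3 + 10*x^2 + 32*x + 32
which factors as (x + 2)*(x + 4)^2. The eigenvalues (with algebraic multiplicities) are λ = -4 with multiplicity 2, λ = -2 with multiplicity 1.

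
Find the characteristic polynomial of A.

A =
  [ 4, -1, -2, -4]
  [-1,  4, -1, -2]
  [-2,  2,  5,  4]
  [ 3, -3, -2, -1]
x^4 - 12*x^3 + 54*x^2 - 108*x + 81

Expanding det(x·I − A) (e.g. by cofactor expansion or by noting that A is similar to its Jordan form J, which has the same characteristic polynomial as A) gives
  χ_A(x) = x^4 - 12*x^3 + 54*x^2 - 108*x + 81
which factors as (x - 3)^4. The eigenvalues (with algebraic multiplicities) are λ = 3 with multiplicity 4.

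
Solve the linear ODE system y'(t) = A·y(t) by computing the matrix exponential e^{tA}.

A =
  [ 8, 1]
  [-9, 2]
e^{tA} =
  [3*t*exp(5*t) + exp(5*t), t*exp(5*t)]
  [-9*t*exp(5*t), -3*t*exp(5*t) + exp(5*t)]

Strategy: write A = P · J · P⁻¹ where J is a Jordan canonical form, so e^{tA} = P · e^{tJ} · P⁻¹, and e^{tJ} can be computed block-by-block.

A has Jordan form
J =
  [5, 1]
  [0, 5]
(up to reordering of blocks).

Per-block formulas:
  For a 2×2 Jordan block J_2(5): exp(t · J_2(5)) = e^(5t)·(I + t·N), where N is the 2×2 nilpotent shift.

After assembling e^{tJ} and conjugating by P, we get:

e^{tA} =
  [3*t*exp(5*t) + exp(5*t), t*exp(5*t)]
  [-9*t*exp(5*t), -3*t*exp(5*t) + exp(5*t)]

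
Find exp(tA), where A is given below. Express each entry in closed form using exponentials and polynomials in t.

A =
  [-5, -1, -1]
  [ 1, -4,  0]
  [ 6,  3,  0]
e^{tA} =
  [-3*t^2*exp(-3*t)/2 - 2*t*exp(-3*t) + exp(-3*t), -t*exp(-3*t), -t^2*exp(-3*t)/2 - t*exp(-3*t)]
  [-3*t^2*exp(-3*t)/2 + t*exp(-3*t), -t*exp(-3*t) + exp(-3*t), -t^2*exp(-3*t)/2]
  [9*t^2*exp(-3*t)/2 + 6*t*exp(-3*t), 3*t*exp(-3*t), 3*t^2*exp(-3*t)/2 + 3*t*exp(-3*t) + exp(-3*t)]

Strategy: write A = P · J · P⁻¹ where J is a Jordan canonical form, so e^{tA} = P · e^{tJ} · P⁻¹, and e^{tJ} can be computed block-by-block.

A has Jordan form
J =
  [-3,  1,  0]
  [ 0, -3,  1]
  [ 0,  0, -3]
(up to reordering of blocks).

Per-block formulas:
  For a 3×3 Jordan block J_3(-3): exp(t · J_3(-3)) = e^(-3t)·(I + t·N + (t^2/2)·N^2), where N is the 3×3 nilpotent shift.

After assembling e^{tJ} and conjugating by P, we get:

e^{tA} =
  [-3*t^2*exp(-3*t)/2 - 2*t*exp(-3*t) + exp(-3*t), -t*exp(-3*t), -t^2*exp(-3*t)/2 - t*exp(-3*t)]
  [-3*t^2*exp(-3*t)/2 + t*exp(-3*t), -t*exp(-3*t) + exp(-3*t), -t^2*exp(-3*t)/2]
  [9*t^2*exp(-3*t)/2 + 6*t*exp(-3*t), 3*t*exp(-3*t), 3*t^2*exp(-3*t)/2 + 3*t*exp(-3*t) + exp(-3*t)]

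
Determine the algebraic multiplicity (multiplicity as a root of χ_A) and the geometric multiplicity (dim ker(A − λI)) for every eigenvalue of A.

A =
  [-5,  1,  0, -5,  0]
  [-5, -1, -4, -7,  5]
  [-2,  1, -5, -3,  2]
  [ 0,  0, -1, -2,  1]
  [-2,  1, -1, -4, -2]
λ = -3: alg = 5, geom = 2

Step 1 — factor the characteristic polynomial to read off the algebraic multiplicities:
  χ_A(x) = (x + 3)^5

Step 2 — compute geometric multiplicities via the rank-nullity identity g(λ) = n − rank(A − λI):
  rank(A − (-3)·I) = 3, so dim ker(A − (-3)·I) = n − 3 = 2

Summary:
  λ = -3: algebraic multiplicity = 5, geometric multiplicity = 2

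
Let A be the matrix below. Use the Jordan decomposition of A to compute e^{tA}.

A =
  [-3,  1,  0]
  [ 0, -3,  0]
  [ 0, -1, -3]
e^{tA} =
  [exp(-3*t), t*exp(-3*t), 0]
  [0, exp(-3*t), 0]
  [0, -t*exp(-3*t), exp(-3*t)]

Strategy: write A = P · J · P⁻¹ where J is a Jordan canonical form, so e^{tA} = P · e^{tJ} · P⁻¹, and e^{tJ} can be computed block-by-block.

A has Jordan form
J =
  [-3,  1,  0]
  [ 0, -3,  0]
  [ 0,  0, -3]
(up to reordering of blocks).

Per-block formulas:
  For a 2×2 Jordan block J_2(-3): exp(t · J_2(-3)) = e^(-3t)·(I + t·N), where N is the 2×2 nilpotent shift.
  For a 1×1 block at λ = -3: exp(t · [-3]) = [e^(-3t)].

After assembling e^{tJ} and conjugating by P, we get:

e^{tA} =
  [exp(-3*t), t*exp(-3*t), 0]
  [0, exp(-3*t), 0]
  [0, -t*exp(-3*t), exp(-3*t)]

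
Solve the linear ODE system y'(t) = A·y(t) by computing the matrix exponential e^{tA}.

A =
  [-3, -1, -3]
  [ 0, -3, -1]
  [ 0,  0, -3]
e^{tA} =
  [exp(-3*t), -t*exp(-3*t), t^2*exp(-3*t)/2 - 3*t*exp(-3*t)]
  [0, exp(-3*t), -t*exp(-3*t)]
  [0, 0, exp(-3*t)]

Strategy: write A = P · J · P⁻¹ where J is a Jordan canonical form, so e^{tA} = P · e^{tJ} · P⁻¹, and e^{tJ} can be computed block-by-block.

A has Jordan form
J =
  [-3,  1,  0]
  [ 0, -3,  1]
  [ 0,  0, -3]
(up to reordering of blocks).

Per-block formulas:
  For a 3×3 Jordan block J_3(-3): exp(t · J_3(-3)) = e^(-3t)·(I + t·N + (t^2/2)·N^2), where N is the 3×3 nilpotent shift.

After assembling e^{tJ} and conjugating by P, we get:

e^{tA} =
  [exp(-3*t), -t*exp(-3*t), t^2*exp(-3*t)/2 - 3*t*exp(-3*t)]
  [0, exp(-3*t), -t*exp(-3*t)]
  [0, 0, exp(-3*t)]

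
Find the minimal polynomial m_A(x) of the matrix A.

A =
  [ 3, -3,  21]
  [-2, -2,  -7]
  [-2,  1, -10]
x^2 + 6*x + 9

The characteristic polynomial is χ_A(x) = (x + 3)^3, so the eigenvalues are known. The minimal polynomial is
  m_A(x) = Π_λ (x − λ)^{k_λ}
where k_λ is the size of the *largest* Jordan block for λ (equivalently, the smallest k with (A − λI)^k v = 0 for every generalised eigenvector v of λ).

  λ = -3: largest Jordan block has size 2, contributing (x + 3)^2

So m_A(x) = (x + 3)^2 = x^2 + 6*x + 9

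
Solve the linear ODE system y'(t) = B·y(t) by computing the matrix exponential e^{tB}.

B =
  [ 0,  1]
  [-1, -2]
e^{tB} =
  [t*exp(-t) + exp(-t), t*exp(-t)]
  [-t*exp(-t), -t*exp(-t) + exp(-t)]

Strategy: write B = P · J · P⁻¹ where J is a Jordan canonical form, so e^{tB} = P · e^{tJ} · P⁻¹, and e^{tJ} can be computed block-by-block.

B has Jordan form
J =
  [-1,  1]
  [ 0, -1]
(up to reordering of blocks).

Per-block formulas:
  For a 2×2 Jordan block J_2(-1): exp(t · J_2(-1)) = e^(-1t)·(I + t·N), where N is the 2×2 nilpotent shift.

After assembling e^{tJ} and conjugating by P, we get:

e^{tB} =
  [t*exp(-t) + exp(-t), t*exp(-t)]
  [-t*exp(-t), -t*exp(-t) + exp(-t)]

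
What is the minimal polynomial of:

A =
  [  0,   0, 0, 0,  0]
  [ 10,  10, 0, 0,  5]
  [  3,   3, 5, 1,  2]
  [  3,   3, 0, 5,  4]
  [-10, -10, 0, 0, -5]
x^4 - 15*x^3 + 75*x^2 - 125*x

The characteristic polynomial is χ_A(x) = x^2*(x - 5)^3, so the eigenvalues are known. The minimal polynomial is
  m_A(x) = Π_λ (x − λ)^{k_λ}
where k_λ is the size of the *largest* Jordan block for λ (equivalently, the smallest k with (A − λI)^k v = 0 for every generalised eigenvector v of λ).

  λ = 0: largest Jordan block has size 1, contributing (x − 0)
  λ = 5: largest Jordan block has size 3, contributing (x − 5)^3

So m_A(x) = x*(x - 5)^3 = x^4 - 15*x^3 + 75*x^2 - 125*x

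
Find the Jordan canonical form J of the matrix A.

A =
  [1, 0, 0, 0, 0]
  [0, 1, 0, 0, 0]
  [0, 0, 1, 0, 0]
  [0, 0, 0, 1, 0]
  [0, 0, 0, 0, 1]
J_1(1) ⊕ J_1(1) ⊕ J_1(1) ⊕ J_1(1) ⊕ J_1(1)

The characteristic polynomial is
  det(x·I − A) = x^5 - 5*x^4 + 10*x^3 - 10*x^2 + 5*x - 1 = (x - 1)^5

Eigenvalues and multiplicities (the geometric multiplicity of λ is n − rank(A − λI), which equals the number of Jordan blocks for λ):
  λ = 1: algebraic multiplicity = 5, geometric multiplicity = 5

Determining the block sizes for each eigenvalue:
  λ = 1: gm = am = 5, so every block has size 1 → block sizes [1, 1, 1, 1, 1]

Assembling the blocks gives a Jordan form
J =
  [1, 0, 0, 0, 0]
  [0, 1, 0, 0, 0]
  [0, 0, 1, 0, 0]
  [0, 0, 0, 1, 0]
  [0, 0, 0, 0, 1]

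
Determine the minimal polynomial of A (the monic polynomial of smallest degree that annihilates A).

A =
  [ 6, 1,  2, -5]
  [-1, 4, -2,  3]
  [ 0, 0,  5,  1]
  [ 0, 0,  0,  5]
x^2 - 10*x + 25

The characteristic polynomial is χ_A(x) = (x - 5)^4, so the eigenvalues are known. The minimal polynomial is
  m_A(x) = Π_λ (x − λ)^{k_λ}
where k_λ is the size of the *largest* Jordan block for λ (equivalently, the smallest k with (A − λI)^k v = 0 for every generalised eigenvector v of λ).

  λ = 5: largest Jordan block has size 2, contributing (x − 5)^2

So m_A(x) = (x - 5)^2 = x^2 - 10*x + 25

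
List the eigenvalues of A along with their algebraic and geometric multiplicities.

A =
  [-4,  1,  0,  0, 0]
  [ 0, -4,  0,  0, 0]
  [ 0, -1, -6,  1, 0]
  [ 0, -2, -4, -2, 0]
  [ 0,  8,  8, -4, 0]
λ = -4: alg = 4, geom = 2; λ = 0: alg = 1, geom = 1

Step 1 — factor the characteristic polynomial to read off the algebraic multiplicities:
  χ_A(x) = x*(x + 4)^4

Step 2 — compute geometric multiplicities via the rank-nullity identity g(λ) = n − rank(A − λI):
  rank(A − (-4)·I) = 3, so dim ker(A − (-4)·I) = n − 3 = 2
  rank(A − (0)·I) = 4, so dim ker(A − (0)·I) = n − 4 = 1

Summary:
  λ = -4: algebraic multiplicity = 4, geometric multiplicity = 2
  λ = 0: algebraic multiplicity = 1, geometric multiplicity = 1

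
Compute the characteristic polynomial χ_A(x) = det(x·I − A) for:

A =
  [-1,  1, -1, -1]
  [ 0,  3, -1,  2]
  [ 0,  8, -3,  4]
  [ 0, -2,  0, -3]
x^4 + 4*x^3 + 6*x^2 + 4*x + 1

Expanding det(x·I − A) (e.g. by cofactor expansion or by noting that A is similar to its Jordan form J, which has the same characteristic polynomial as A) gives
  χ_A(x) = x^4 + 4*x^3 + 6*x^2 + 4*x + 1
which factors as (x + 1)^4. The eigenvalues (with algebraic multiplicities) are λ = -1 with multiplicity 4.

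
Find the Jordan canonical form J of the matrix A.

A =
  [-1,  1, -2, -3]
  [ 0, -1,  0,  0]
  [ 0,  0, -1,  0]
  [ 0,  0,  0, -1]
J_2(-1) ⊕ J_1(-1) ⊕ J_1(-1)

The characteristic polynomial is
  det(x·I − A) = x^4 + 4*x^3 + 6*x^2 + 4*x + 1 = (x + 1)^4

Eigenvalues and multiplicities (the geometric multiplicity of λ is n − rank(A − λI), which equals the number of Jordan blocks for λ):
  λ = -1: algebraic multiplicity = 4, geometric multiplicity = 3

Determining the block sizes for each eigenvalue:
  λ = -1: 3 blocks summing to 4 forces exactly one block of size 2 and the rest size 1 → block sizes [2, 1, 1]

Assembling the blocks gives a Jordan form
J =
  [-1,  1,  0,  0]
  [ 0, -1,  0,  0]
  [ 0,  0, -1,  0]
  [ 0,  0,  0, -1]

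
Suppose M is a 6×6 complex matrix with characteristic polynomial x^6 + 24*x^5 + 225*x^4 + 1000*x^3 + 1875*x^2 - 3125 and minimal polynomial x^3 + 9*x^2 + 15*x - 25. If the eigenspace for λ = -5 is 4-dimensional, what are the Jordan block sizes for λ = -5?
Block sizes for λ = -5: [2, 1, 1, 1]

Step 1 — from the characteristic polynomial, algebraic multiplicity of λ = -5 is 5. From dim ker(M − (-5)·I) = 4, there are exactly 4 Jordan blocks for λ = -5.
Step 2 — from the minimal polynomial, the factor (x + 5)^2 tells us the largest block for λ = -5 has size 2.
Step 3 — with total size 5, 4 blocks, and largest block 2, the block sizes (in nonincreasing order) are [2, 1, 1, 1].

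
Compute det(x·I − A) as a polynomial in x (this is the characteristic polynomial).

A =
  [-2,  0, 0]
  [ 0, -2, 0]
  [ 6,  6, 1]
x^3 + 3*x^2 - 4

Expanding det(x·I − A) (e.g. by cofactor expansion or by noting that A is similar to its Jordan form J, which has the same characteristic polynomial as A) gives
  χ_A(x) = x^3 + 3*x^2 - 4
which factors as (x - 1)*(x + 2)^2. The eigenvalues (with algebraic multiplicities) are λ = -2 with multiplicity 2, λ = 1 with multiplicity 1.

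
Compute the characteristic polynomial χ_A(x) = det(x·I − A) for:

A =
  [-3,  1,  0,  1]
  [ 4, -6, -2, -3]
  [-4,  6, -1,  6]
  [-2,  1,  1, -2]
x^4 + 12*x^3 + 54*x^2 + 108*x + 81

Expanding det(x·I − A) (e.g. by cofactor expansion or by noting that A is similar to its Jordan form J, which has the same characteristic polynomial as A) gives
  χ_A(x) = x^4 + 12*x^3 + 54*x^2 + 108*x + 81
which factors as (x + 3)^4. The eigenvalues (with algebraic multiplicities) are λ = -3 with multiplicity 4.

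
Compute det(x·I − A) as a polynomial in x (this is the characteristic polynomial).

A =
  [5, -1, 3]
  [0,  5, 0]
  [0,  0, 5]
x^3 - 15*x^2 + 75*x - 125

Expanding det(x·I − A) (e.g. by cofactor expansion or by noting that A is similar to its Jordan form J, which has the same characteristic polynomial as A) gives
  χ_A(x) = x^3 - 15*x^2 + 75*x - 125
which factors as (x - 5)^3. The eigenvalues (with algebraic multiplicities) are λ = 5 with multiplicity 3.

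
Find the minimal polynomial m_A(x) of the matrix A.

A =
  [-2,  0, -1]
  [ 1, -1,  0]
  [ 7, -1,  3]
x^3

The characteristic polynomial is χ_A(x) = x^3, so the eigenvalues are known. The minimal polynomial is
  m_A(x) = Π_λ (x − λ)^{k_λ}
where k_λ is the size of the *largest* Jordan block for λ (equivalently, the smallest k with (A − λI)^k v = 0 for every generalised eigenvector v of λ).

  λ = 0: largest Jordan block has size 3, contributing (x − 0)^3

So m_A(x) = x^3 = x^3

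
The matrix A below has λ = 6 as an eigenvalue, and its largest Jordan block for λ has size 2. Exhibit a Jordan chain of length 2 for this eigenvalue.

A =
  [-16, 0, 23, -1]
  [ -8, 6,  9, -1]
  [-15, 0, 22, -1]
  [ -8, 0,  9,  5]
A Jordan chain for λ = 6 of length 2:
v_1 = (1, 1, 1, 1)ᵀ
v_2 = (1, 0, 1, 0)ᵀ

Let N = A − (6)·I. We want v_2 with N^2 v_2 = 0 but N^1 v_2 ≠ 0; then v_{j-1} := N · v_j for j = 2, …, 2.

Pick v_2 = (1, 0, 1, 0)ᵀ.
Then v_1 = N · v_2 = (1, 1, 1, 1)ᵀ.

Sanity check: (A − (6)·I) v_1 = (0, 0, 0, 0)ᵀ = 0. ✓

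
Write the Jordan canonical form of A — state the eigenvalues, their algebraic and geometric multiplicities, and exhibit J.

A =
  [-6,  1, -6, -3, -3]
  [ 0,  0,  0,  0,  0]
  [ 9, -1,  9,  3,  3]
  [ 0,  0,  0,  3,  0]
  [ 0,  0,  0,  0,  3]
J_2(0) ⊕ J_1(3) ⊕ J_1(3) ⊕ J_1(3)

The characteristic polynomial is
  det(x·I − A) = x^5 - 9*x^4 + 27*x^3 - 27*x^2 = x^2*(x - 3)^3

Eigenvalues and multiplicities (the geometric multiplicity of λ is n − rank(A − λI), which equals the number of Jordan blocks for λ):
  λ = 0: algebraic multiplicity = 2, geometric multiplicity = 1
  λ = 3: algebraic multiplicity = 3, geometric multiplicity = 3

Determining the block sizes for each eigenvalue:
  λ = 0: one block (gm = 1), so the single block has size am = 2 → block sizes [2]
  λ = 3: gm = am = 3, so every block has size 1 → block sizes [1, 1, 1]

Assembling the blocks gives a Jordan form
J =
  [0, 1, 0, 0, 0]
  [0, 0, 0, 0, 0]
  [0, 0, 3, 0, 0]
  [0, 0, 0, 3, 0]
  [0, 0, 0, 0, 3]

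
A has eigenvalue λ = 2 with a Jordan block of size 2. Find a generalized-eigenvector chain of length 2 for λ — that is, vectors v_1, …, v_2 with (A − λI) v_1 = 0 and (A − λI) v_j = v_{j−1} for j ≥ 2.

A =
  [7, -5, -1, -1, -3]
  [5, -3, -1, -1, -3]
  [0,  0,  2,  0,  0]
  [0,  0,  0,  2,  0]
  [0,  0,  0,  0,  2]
A Jordan chain for λ = 2 of length 2:
v_1 = (5, 5, 0, 0, 0)ᵀ
v_2 = (1, 0, 0, 0, 0)ᵀ

Let N = A − (2)·I. We want v_2 with N^2 v_2 = 0 but N^1 v_2 ≠ 0; then v_{j-1} := N · v_j for j = 2, …, 2.

Pick v_2 = (1, 0, 0, 0, 0)ᵀ.
Then v_1 = N · v_2 = (5, 5, 0, 0, 0)ᵀ.

Sanity check: (A − (2)·I) v_1 = (0, 0, 0, 0, 0)ᵀ = 0. ✓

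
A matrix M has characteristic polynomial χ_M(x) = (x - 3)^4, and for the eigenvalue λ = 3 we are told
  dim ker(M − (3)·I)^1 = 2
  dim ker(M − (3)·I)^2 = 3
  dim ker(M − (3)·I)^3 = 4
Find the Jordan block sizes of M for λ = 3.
Block sizes for λ = 3: [3, 1]

From the dimensions of kernels of powers, the number of Jordan blocks of size at least j is d_j − d_{j−1} where d_j = dim ker(N^j) (with d_0 = 0). Computing the differences gives [2, 1, 1].
The number of blocks of size exactly k is (#blocks of size ≥ k) − (#blocks of size ≥ k + 1), so the partition is: 1 block(s) of size 1, 1 block(s) of size 3.
In nonincreasing order the block sizes are [3, 1].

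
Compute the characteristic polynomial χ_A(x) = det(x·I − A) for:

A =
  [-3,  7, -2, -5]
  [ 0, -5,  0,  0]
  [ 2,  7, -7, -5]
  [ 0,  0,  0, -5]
x^4 + 20*x^3 + 150*x^2 + 500*x + 625

Expanding det(x·I − A) (e.g. by cofactor expansion or by noting that A is similar to its Jordan form J, which has the same characteristic polynomial as A) gives
  χ_A(x) = x^4 + 20*x^3 + 150*x^2 + 500*x + 625
which factors as (x + 5)^4. The eigenvalues (with algebraic multiplicities) are λ = -5 with multiplicity 4.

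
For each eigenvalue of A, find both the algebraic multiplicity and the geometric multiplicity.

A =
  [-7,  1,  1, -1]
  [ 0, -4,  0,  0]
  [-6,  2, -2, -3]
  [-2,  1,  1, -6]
λ = -5: alg = 3, geom = 2; λ = -4: alg = 1, geom = 1

Step 1 — factor the characteristic polynomial to read off the algebraic multiplicities:
  χ_A(x) = (x + 4)*(x + 5)^3

Step 2 — compute geometric multiplicities via the rank-nullity identity g(λ) = n − rank(A − λI):
  rank(A − (-5)·I) = 2, so dim ker(A − (-5)·I) = n − 2 = 2
  rank(A − (-4)·I) = 3, so dim ker(A − (-4)·I) = n − 3 = 1

Summary:
  λ = -5: algebraic multiplicity = 3, geometric multiplicity = 2
  λ = -4: algebraic multiplicity = 1, geometric multiplicity = 1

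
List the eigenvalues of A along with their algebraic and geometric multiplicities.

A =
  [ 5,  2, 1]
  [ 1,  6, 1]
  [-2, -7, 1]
λ = 4: alg = 3, geom = 1

Step 1 — factor the characteristic polynomial to read off the algebraic multiplicities:
  χ_A(x) = (x - 4)^3

Step 2 — compute geometric multiplicities via the rank-nullity identity g(λ) = n − rank(A − λI):
  rank(A − (4)·I) = 2, so dim ker(A − (4)·I) = n − 2 = 1

Summary:
  λ = 4: algebraic multiplicity = 3, geometric multiplicity = 1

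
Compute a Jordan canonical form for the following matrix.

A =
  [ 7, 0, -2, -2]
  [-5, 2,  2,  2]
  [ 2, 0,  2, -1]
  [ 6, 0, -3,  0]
J_1(2) ⊕ J_2(3) ⊕ J_1(3)

The characteristic polynomial is
  det(x·I − A) = x^4 - 11*x^3 + 45*x^2 - 81*x + 54 = (x - 3)^3*(x - 2)

Eigenvalues and multiplicities (the geometric multiplicity of λ is n − rank(A − λI), which equals the number of Jordan blocks for λ):
  λ = 2: algebraic multiplicity = 1, geometric multiplicity = 1
  λ = 3: algebraic multiplicity = 3, geometric multiplicity = 2

Determining the block sizes for each eigenvalue:
  λ = 2: one block (gm = 1), so the single block has size am = 1 → block sizes [1]
  λ = 3: 2 blocks summing to 3 forces exactly one block of size 2 and the rest size 1 → block sizes [2, 1]

Assembling the blocks gives a Jordan form
J =
  [2, 0, 0, 0]
  [0, 3, 1, 0]
  [0, 0, 3, 0]
  [0, 0, 0, 3]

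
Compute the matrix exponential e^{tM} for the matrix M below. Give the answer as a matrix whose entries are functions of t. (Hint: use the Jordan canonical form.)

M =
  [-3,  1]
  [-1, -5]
e^{tM} =
  [t*exp(-4*t) + exp(-4*t), t*exp(-4*t)]
  [-t*exp(-4*t), -t*exp(-4*t) + exp(-4*t)]

Strategy: write M = P · J · P⁻¹ where J is a Jordan canonical form, so e^{tM} = P · e^{tJ} · P⁻¹, and e^{tJ} can be computed block-by-block.

M has Jordan form
J =
  [-4,  1]
  [ 0, -4]
(up to reordering of blocks).

Per-block formulas:
  For a 2×2 Jordan block J_2(-4): exp(t · J_2(-4)) = e^(-4t)·(I + t·N), where N is the 2×2 nilpotent shift.

After assembling e^{tJ} and conjugating by P, we get:

e^{tM} =
  [t*exp(-4*t) + exp(-4*t), t*exp(-4*t)]
  [-t*exp(-4*t), -t*exp(-4*t) + exp(-4*t)]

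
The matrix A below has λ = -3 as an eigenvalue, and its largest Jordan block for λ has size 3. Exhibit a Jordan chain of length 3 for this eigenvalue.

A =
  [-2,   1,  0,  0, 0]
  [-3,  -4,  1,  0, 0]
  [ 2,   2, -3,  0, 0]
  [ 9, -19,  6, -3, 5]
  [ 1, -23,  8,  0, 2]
A Jordan chain for λ = -3 of length 3:
v_1 = (-2, 2, -4, 8, 16)ᵀ
v_2 = (2, -4, 4, -10, -22)ᵀ
v_3 = (1, 1, 0, 0, 0)ᵀ

Let N = A − (-3)·I. We want v_3 with N^3 v_3 = 0 but N^2 v_3 ≠ 0; then v_{j-1} := N · v_j for j = 3, …, 2.

Pick v_3 = (1, 1, 0, 0, 0)ᵀ.
Then v_2 = N · v_3 = (2, -4, 4, -10, -22)ᵀ.
Then v_1 = N · v_2 = (-2, 2, -4, 8, 16)ᵀ.

Sanity check: (A − (-3)·I) v_1 = (0, 0, 0, 0, 0)ᵀ = 0. ✓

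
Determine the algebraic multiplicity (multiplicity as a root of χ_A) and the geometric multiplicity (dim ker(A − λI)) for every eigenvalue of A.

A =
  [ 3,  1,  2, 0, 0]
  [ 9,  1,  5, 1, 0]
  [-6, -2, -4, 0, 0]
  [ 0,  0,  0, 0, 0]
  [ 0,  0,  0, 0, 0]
λ = 0: alg = 5, geom = 3

Step 1 — factor the characteristic polynomial to read off the algebraic multiplicities:
  χ_A(x) = x^5

Step 2 — compute geometric multiplicities via the rank-nullity identity g(λ) = n − rank(A − λI):
  rank(A − (0)·I) = 2, so dim ker(A − (0)·I) = n − 2 = 3

Summary:
  λ = 0: algebraic multiplicity = 5, geometric multiplicity = 3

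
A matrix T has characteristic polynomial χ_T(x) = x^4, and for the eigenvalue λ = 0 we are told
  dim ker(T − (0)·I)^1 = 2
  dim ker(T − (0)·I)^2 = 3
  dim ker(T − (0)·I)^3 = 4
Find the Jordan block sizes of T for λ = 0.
Block sizes for λ = 0: [3, 1]

From the dimensions of kernels of powers, the number of Jordan blocks of size at least j is d_j − d_{j−1} where d_j = dim ker(N^j) (with d_0 = 0). Computing the differences gives [2, 1, 1].
The number of blocks of size exactly k is (#blocks of size ≥ k) − (#blocks of size ≥ k + 1), so the partition is: 1 block(s) of size 1, 1 block(s) of size 3.
In nonincreasing order the block sizes are [3, 1].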